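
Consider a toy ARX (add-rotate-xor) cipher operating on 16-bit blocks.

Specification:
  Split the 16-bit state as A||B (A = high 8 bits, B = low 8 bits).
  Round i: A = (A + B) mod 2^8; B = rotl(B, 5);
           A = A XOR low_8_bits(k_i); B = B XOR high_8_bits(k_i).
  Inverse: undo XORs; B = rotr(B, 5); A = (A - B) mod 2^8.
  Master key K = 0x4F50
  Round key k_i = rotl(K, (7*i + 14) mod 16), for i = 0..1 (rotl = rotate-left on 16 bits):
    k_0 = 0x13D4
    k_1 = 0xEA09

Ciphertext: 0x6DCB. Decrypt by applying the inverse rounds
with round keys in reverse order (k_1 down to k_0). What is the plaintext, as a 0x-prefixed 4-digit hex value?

0xBFD0

s_0 = ciphertext = 0x6DCB
s_1 = InvRound(s_0, k_1) = 0x5B09
s_2 = InvRound(s_1, k_0) = 0xBFD0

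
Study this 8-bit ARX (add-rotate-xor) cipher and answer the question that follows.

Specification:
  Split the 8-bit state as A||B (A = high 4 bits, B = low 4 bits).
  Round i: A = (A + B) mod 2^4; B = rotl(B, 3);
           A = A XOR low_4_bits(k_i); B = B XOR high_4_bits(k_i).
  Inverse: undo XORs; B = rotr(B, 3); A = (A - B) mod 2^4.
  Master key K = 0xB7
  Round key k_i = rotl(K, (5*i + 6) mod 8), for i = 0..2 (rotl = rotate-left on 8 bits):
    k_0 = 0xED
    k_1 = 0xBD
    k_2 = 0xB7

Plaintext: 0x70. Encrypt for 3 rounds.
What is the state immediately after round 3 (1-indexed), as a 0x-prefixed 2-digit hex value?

s_0 = plaintext = 0x70
s_1 = Round(s_0, k_0) = 0xAE
s_2 = Round(s_1, k_1) = 0x5C
s_3 = Round(s_2, k_2) = 0x6D

0x6D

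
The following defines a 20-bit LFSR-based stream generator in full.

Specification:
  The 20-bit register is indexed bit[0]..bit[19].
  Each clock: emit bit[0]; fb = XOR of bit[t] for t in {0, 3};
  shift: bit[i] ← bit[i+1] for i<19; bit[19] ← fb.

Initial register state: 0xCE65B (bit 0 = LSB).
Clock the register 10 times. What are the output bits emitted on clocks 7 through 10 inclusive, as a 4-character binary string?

reg_0 = 0xCE65B
clock 1: out=1, reg = 0x6732D
clock 2: out=1, reg = 0x33996
clock 3: out=0, reg = 0x19CCB
clock 4: out=1, reg = 0x0CE65
clock 5: out=1, reg = 0x86732
clock 6: out=0, reg = 0x43399
clock 7: out=1, reg = 0x219CC
clock 8: out=0, reg = 0x90CE6
clock 9: out=0, reg = 0x48673
clock 10: out=1, reg = 0xA4339

1001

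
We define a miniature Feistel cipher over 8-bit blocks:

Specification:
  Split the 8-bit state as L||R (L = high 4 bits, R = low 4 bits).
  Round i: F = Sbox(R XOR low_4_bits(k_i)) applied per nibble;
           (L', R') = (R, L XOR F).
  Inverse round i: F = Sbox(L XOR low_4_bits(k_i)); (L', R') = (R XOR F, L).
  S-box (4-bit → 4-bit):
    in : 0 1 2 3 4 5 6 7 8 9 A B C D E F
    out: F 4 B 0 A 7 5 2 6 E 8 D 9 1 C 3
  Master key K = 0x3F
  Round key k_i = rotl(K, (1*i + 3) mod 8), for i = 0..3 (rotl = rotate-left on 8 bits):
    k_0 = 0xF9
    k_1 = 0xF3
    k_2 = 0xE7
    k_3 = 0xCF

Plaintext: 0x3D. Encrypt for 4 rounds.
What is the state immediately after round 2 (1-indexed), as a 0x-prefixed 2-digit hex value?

0x95

s_0 = plaintext = 0x3D
s_1 = Round(s_0, k_0) = 0xD9
s_2 = Round(s_1, k_1) = 0x95
s_3 = Round(s_2, k_2) = 0x52
s_4 = Round(s_3, k_3) = 0x24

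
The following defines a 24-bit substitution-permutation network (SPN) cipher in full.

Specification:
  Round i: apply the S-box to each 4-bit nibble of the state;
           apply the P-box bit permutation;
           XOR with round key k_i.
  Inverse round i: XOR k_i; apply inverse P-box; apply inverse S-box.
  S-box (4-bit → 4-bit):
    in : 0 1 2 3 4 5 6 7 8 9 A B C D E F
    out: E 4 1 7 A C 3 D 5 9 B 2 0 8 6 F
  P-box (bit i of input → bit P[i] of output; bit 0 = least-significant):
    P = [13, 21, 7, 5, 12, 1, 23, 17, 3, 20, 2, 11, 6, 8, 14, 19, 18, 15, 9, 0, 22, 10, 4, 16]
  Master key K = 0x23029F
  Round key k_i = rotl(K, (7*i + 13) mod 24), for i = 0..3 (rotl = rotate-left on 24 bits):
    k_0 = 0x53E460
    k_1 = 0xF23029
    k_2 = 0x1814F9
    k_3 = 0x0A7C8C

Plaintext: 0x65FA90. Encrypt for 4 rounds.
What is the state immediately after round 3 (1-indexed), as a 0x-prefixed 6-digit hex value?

s_0 = plaintext = 0x65FA90
s_1 = Round(s_0, k_0) = 0x29BB89
s_2 = Round(s_1, k_1) = 0x260108
s_3 = Round(s_2, k_2) = 0xD6F57F
s_4 = Round(s_3, k_3) = 0xA58568

0xD6F57F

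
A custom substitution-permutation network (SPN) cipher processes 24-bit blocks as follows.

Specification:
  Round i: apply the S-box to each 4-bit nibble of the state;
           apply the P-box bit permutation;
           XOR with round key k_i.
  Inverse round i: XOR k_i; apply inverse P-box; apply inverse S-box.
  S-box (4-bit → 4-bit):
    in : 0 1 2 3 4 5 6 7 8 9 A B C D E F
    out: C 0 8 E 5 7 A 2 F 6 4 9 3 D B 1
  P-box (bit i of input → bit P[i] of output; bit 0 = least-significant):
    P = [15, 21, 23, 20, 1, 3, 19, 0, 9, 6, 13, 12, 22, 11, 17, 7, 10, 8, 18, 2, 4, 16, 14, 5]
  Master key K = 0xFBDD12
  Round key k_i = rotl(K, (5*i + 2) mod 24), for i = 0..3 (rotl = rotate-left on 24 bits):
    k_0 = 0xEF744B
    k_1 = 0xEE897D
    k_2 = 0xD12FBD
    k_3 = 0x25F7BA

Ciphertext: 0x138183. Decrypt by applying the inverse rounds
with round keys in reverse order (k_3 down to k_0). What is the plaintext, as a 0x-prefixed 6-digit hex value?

s_0 = ciphertext = 0x138183
s_1 = InvRound(s_0, k_3) = 0xD4AD66
s_2 = InvRound(s_1, k_2) = 0xCA2CEF
s_3 = InvRound(s_2, k_1) = 0xF52AFC
s_4 = InvRound(s_3, k_0) = 0xDB3BD2

0xDB3BD2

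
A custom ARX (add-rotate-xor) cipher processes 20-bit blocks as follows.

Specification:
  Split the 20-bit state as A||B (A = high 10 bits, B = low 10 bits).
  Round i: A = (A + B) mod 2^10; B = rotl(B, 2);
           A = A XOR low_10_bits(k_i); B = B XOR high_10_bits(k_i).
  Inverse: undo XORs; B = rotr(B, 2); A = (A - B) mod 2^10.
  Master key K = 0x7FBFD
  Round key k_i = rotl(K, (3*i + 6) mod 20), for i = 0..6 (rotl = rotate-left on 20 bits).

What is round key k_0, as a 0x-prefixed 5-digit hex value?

0xEFF5F

K = 0x7FBFD
k_0 = rotl(K, (3*0+6) mod 20) = rotl(K, 6) = 0xEFF5F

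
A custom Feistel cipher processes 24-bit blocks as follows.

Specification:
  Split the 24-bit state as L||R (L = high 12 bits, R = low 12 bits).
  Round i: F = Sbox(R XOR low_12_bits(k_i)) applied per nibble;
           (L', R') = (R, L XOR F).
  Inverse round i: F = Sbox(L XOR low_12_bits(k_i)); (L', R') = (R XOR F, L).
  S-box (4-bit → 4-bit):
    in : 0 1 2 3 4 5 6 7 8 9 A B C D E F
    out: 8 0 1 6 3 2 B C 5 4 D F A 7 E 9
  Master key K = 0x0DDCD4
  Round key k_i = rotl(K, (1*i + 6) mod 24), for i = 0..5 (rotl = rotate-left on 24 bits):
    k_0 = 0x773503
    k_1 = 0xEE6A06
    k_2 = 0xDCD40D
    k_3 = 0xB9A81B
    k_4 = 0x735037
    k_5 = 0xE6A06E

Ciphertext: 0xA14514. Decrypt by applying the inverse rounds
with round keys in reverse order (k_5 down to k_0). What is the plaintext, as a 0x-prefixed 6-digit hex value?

s_0 = ciphertext = 0xA14514
s_1 = InvRound(s_0, k_5) = 0x8D9A14
s_2 = InvRound(s_1, k_4) = 0xFFA8D9
s_3 = InvRound(s_2, k_3) = 0x439FFA
s_4 = InvRound(s_3, k_2) = 0x799439
s_5 = InvRound(s_4, k_1) = 0x370799
s_6 = InvRound(s_5, k_0) = 0xC5F370

0xC5F370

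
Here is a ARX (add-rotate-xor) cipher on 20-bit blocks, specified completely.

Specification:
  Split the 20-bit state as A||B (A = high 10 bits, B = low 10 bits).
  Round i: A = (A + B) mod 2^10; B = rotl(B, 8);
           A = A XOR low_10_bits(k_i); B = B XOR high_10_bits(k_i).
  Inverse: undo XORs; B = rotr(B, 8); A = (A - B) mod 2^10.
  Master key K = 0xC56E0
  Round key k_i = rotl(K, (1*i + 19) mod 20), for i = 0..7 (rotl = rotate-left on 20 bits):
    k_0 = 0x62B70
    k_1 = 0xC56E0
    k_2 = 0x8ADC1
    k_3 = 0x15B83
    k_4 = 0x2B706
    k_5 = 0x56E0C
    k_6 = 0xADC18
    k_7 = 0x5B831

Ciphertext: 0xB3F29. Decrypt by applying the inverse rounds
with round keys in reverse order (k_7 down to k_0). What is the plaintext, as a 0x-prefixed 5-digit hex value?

0x1E4DC

s_0 = ciphertext = 0xB3F29
s_1 = InvRound(s_0, k_7) = 0x7811E
s_2 = InvRound(s_1, k_6) = 0xD46A7
s_3 = InvRound(s_2, k_5) = 0x5ABF3
s_4 = InvRound(s_3, k_4) = 0x3C57B
s_5 = InvRound(s_4, k_3) = 0xAF4B5
s_6 = InvRound(s_5, k_2) = 0x40A7A
s_7 = InvRound(s_6, k_1) = 0x895BD
s_8 = InvRound(s_7, k_0) = 0x1E4DC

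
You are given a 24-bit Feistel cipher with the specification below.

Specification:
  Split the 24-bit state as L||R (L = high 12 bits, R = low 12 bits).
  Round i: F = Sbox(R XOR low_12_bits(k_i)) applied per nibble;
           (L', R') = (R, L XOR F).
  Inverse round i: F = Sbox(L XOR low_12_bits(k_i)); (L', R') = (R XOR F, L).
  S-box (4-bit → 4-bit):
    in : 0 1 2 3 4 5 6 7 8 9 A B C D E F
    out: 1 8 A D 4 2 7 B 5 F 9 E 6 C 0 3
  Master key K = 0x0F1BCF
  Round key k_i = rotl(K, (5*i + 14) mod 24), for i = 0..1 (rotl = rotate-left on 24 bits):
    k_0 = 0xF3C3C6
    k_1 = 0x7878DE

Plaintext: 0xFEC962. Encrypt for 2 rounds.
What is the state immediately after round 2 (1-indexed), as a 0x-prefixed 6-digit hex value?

0x6789F5

s_0 = plaintext = 0xFEC962
s_1 = Round(s_0, k_0) = 0x962678
s_2 = Round(s_1, k_1) = 0x6789F5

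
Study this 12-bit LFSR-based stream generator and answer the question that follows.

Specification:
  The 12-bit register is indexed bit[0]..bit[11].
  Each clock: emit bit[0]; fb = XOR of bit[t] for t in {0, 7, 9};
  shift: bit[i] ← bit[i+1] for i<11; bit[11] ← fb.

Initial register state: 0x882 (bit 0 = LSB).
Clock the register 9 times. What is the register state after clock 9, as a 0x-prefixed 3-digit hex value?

reg_0 = 0x882
clock 1: out=0, reg = 0xC41
clock 2: out=1, reg = 0xE20
clock 3: out=0, reg = 0xF10
clock 4: out=0, reg = 0xF88
clock 5: out=0, reg = 0x7C4
clock 6: out=0, reg = 0x3E2
clock 7: out=0, reg = 0x1F1
clock 8: out=1, reg = 0x0F8
clock 9: out=0, reg = 0x87C

0x87C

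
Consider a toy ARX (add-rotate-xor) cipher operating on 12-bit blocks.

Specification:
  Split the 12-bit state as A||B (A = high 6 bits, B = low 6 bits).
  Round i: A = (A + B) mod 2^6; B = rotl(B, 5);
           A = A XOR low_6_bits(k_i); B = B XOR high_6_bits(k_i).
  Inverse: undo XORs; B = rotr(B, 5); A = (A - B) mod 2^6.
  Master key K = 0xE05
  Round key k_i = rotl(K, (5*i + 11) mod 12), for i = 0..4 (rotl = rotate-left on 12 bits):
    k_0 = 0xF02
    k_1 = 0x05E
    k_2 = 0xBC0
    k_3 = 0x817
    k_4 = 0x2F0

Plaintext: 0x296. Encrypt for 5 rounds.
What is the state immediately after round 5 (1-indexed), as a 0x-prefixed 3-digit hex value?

s_0 = plaintext = 0x296
s_1 = Round(s_0, k_0) = 0x8B7
s_2 = Round(s_1, k_1) = 0x1FA
s_3 = Round(s_2, k_2) = 0x072
s_4 = Round(s_3, k_3) = 0x939
s_5 = Round(s_4, k_4) = 0xB77

0xB77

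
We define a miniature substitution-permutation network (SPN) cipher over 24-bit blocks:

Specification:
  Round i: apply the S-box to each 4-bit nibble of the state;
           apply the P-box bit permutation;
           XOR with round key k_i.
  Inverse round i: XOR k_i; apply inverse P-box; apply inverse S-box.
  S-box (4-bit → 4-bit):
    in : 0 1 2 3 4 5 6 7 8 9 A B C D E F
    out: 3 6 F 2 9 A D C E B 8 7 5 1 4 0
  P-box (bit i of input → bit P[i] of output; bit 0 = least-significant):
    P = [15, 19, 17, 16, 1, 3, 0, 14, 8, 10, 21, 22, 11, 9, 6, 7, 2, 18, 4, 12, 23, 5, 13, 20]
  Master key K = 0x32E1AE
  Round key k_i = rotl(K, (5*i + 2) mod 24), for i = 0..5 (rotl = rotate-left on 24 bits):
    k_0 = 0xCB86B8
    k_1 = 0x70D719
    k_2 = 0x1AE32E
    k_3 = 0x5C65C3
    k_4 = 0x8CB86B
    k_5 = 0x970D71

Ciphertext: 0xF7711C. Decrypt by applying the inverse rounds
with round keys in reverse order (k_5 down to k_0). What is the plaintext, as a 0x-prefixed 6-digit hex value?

s_0 = ciphertext = 0xF7711C
s_1 = InvRound(s_0, k_5) = 0x14C88F
s_2 = InvRound(s_1, k_4) = 0x247FA3
s_3 = InvRound(s_2, k_3) = 0x5AB7F3
s_4 = InvRound(s_3, k_2) = 0xF6758F
s_5 = InvRound(s_4, k_1) = 0xCB5FDC
s_6 = InvRound(s_5, k_0) = 0x34CDAD

0x34CDAD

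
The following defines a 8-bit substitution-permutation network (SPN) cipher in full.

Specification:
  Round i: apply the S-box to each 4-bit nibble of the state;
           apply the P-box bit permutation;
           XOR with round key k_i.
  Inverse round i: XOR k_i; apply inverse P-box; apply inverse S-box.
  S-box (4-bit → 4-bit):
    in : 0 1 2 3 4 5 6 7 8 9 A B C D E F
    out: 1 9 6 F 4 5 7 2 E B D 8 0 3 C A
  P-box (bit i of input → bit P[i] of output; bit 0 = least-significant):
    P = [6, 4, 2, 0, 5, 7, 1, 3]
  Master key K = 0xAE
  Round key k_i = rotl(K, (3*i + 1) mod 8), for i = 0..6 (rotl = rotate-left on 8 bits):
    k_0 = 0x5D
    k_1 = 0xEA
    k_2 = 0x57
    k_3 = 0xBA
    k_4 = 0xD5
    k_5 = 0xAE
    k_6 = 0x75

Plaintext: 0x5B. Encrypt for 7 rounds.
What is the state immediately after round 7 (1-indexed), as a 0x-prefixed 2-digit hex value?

s_0 = plaintext = 0x5B
s_1 = Round(s_0, k_0) = 0x7E
s_2 = Round(s_1, k_1) = 0x6F
s_3 = Round(s_2, k_2) = 0xE4
s_4 = Round(s_3, k_3) = 0xB4
s_5 = Round(s_4, k_4) = 0xD9
s_6 = Round(s_5, k_5) = 0x5F
s_7 = Round(s_6, k_6) = 0x46

0x46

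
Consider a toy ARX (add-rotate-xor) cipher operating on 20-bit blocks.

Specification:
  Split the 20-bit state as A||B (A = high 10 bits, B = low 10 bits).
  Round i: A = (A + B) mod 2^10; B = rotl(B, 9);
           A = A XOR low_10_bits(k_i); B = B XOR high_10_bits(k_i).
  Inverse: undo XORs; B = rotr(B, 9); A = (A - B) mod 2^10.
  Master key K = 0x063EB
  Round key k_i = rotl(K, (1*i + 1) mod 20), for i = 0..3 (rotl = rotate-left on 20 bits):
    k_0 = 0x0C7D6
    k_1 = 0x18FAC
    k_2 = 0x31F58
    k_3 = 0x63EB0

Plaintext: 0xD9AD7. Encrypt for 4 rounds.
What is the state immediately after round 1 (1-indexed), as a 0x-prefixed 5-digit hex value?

s_0 = plaintext = 0xD9AD7
s_1 = Round(s_0, k_0) = 0x7AF5A
s_2 = Round(s_1, k_1) = 0xBA5CE
s_3 = Round(s_2, k_2) = 0xFBC20
s_4 = Round(s_3, k_3) = 0xAFD9F

0x7AF5A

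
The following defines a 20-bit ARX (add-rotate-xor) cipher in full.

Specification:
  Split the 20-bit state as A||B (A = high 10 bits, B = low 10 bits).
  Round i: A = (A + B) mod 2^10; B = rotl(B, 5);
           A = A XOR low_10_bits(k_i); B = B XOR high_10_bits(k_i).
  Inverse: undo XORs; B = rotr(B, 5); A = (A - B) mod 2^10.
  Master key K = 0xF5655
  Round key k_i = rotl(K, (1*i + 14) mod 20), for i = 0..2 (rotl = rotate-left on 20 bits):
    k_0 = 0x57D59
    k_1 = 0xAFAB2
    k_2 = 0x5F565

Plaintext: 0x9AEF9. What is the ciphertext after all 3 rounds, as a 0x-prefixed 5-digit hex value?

s_0 = plaintext = 0x9AEF9
s_1 = Round(s_0, k_0) = 0x0F668
s_2 = Round(s_1, k_1) = 0x05FAD
s_3 = Round(s_2, k_2) = 0xA84C0

0xA84C0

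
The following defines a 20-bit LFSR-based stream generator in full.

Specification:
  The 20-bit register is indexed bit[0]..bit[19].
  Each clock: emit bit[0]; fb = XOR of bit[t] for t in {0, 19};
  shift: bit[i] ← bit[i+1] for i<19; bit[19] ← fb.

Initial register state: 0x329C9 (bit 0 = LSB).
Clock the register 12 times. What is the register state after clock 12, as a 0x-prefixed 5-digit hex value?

0x74732

reg_0 = 0x329C9
clock 1: out=1, reg = 0x994E4
clock 2: out=0, reg = 0xCCA72
clock 3: out=0, reg = 0xE6539
clock 4: out=1, reg = 0x7329C
clock 5: out=0, reg = 0x3994E
clock 6: out=0, reg = 0x1CCA7
clock 7: out=1, reg = 0x8E653
clock 8: out=1, reg = 0x47329
clock 9: out=1, reg = 0xA3994
clock 10: out=0, reg = 0xD1CCA
clock 11: out=0, reg = 0xE8E65
clock 12: out=1, reg = 0x74732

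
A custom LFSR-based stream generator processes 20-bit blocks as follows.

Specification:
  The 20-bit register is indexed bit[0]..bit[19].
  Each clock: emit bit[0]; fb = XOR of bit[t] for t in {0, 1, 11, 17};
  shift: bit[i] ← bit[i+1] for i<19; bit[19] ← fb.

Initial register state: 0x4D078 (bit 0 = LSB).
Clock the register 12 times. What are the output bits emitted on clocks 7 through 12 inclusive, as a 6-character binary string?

reg_0 = 0x4D078
clock 1: out=0, reg = 0x2683C
clock 2: out=0, reg = 0x1341E
clock 3: out=0, reg = 0x89A0F
clock 4: out=1, reg = 0xC4D07
clock 5: out=1, reg = 0xE2683
clock 6: out=1, reg = 0xF1341
clock 7: out=1, reg = 0x789A0
clock 8: out=0, reg = 0x3C4D0
clock 9: out=0, reg = 0x9E268
clock 10: out=0, reg = 0x4F134
clock 11: out=0, reg = 0x2789A
clock 12: out=0, reg = 0x93C4D

100000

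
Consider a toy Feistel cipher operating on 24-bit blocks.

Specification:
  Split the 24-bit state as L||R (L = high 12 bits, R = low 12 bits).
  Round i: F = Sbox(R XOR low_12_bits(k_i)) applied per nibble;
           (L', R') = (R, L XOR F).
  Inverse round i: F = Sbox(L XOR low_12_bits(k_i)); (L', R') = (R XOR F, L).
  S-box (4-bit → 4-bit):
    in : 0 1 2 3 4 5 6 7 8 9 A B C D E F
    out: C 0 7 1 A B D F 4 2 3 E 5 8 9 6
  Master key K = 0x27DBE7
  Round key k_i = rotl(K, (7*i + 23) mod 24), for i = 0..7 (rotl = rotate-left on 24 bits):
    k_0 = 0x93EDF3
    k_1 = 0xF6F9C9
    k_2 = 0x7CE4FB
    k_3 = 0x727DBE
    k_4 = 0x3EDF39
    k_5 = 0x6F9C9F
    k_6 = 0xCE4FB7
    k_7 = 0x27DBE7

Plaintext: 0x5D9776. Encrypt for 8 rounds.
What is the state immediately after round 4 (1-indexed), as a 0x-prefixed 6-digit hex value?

0xD83DD0

s_0 = plaintext = 0x5D9776
s_1 = Round(s_0, k_0) = 0x776692
s_2 = Round(s_1, k_1) = 0x6921C8
s_3 = Round(s_2, k_2) = 0x1C8D83
s_4 = Round(s_3, k_3) = 0xD83DD0
s_5 = Round(s_4, k_4) = 0xDD0A11
s_6 = Round(s_5, k_5) = 0xA11099
s_7 = Round(s_6, k_6) = 0x099C68
s_8 = Round(s_7, k_7) = 0xC68FDF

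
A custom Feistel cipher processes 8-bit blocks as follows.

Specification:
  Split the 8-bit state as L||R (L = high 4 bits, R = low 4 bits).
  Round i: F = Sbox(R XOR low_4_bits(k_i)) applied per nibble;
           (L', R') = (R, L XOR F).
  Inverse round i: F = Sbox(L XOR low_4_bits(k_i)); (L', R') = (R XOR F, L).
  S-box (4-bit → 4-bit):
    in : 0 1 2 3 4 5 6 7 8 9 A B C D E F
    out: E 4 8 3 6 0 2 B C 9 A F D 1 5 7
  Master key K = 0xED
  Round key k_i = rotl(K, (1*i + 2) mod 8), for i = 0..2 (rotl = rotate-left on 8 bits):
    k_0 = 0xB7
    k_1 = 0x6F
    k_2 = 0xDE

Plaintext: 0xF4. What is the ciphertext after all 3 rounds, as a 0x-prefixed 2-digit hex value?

0x75

s_0 = plaintext = 0xF4
s_1 = Round(s_0, k_0) = 0x4C
s_2 = Round(s_1, k_1) = 0xC7
s_3 = Round(s_2, k_2) = 0x75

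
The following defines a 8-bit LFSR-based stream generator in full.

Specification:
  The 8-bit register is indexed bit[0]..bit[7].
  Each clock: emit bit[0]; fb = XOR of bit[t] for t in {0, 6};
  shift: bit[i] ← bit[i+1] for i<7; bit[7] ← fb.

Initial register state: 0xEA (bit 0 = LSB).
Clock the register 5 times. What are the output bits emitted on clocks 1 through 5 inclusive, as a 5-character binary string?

reg_0 = 0xEA
clock 1: out=0, reg = 0xF5
clock 2: out=1, reg = 0x7A
clock 3: out=0, reg = 0xBD
clock 4: out=1, reg = 0xDE
clock 5: out=0, reg = 0xEF

01010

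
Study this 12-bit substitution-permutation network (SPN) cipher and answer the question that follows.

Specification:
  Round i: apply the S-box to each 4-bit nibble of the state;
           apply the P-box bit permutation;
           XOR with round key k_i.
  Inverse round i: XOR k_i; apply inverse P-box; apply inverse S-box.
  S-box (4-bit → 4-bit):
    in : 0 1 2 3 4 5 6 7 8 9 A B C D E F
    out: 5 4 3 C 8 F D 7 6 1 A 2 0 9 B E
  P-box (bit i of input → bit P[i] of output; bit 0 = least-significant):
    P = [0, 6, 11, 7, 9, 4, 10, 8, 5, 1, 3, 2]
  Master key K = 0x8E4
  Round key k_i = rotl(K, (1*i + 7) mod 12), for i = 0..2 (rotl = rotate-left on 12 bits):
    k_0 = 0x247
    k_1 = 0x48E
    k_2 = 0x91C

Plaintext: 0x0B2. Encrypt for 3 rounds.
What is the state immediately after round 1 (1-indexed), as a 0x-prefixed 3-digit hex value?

0x23E

s_0 = plaintext = 0x0B2
s_1 = Round(s_0, k_0) = 0x23E
s_2 = Round(s_1, k_1) = 0x16D
s_3 = Round(s_2, k_2) = 0xE95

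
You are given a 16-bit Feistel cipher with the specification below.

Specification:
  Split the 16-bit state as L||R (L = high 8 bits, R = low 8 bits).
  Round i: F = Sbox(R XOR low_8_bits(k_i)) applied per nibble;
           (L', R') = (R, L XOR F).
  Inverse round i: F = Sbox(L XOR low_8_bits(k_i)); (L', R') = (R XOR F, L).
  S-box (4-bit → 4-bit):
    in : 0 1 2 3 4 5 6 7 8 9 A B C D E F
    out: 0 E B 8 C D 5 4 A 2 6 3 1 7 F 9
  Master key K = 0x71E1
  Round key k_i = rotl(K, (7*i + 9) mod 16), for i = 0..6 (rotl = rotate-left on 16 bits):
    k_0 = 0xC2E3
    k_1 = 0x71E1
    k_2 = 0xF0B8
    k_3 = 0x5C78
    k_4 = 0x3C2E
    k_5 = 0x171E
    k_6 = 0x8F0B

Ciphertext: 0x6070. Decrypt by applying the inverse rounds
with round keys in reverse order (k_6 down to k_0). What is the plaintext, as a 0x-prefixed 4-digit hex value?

s_0 = ciphertext = 0x6070
s_1 = InvRound(s_0, k_6) = 0x2360
s_2 = InvRound(s_1, k_5) = 0xE723
s_3 = InvRound(s_2, k_4) = 0x31E7
s_4 = InvRound(s_3, k_3) = 0x2531
s_5 = InvRound(s_4, k_2) = 0x1625
s_6 = InvRound(s_5, k_1) = 0xB116
s_7 = InvRound(s_6, k_0) = 0xCDB1

0xCDB1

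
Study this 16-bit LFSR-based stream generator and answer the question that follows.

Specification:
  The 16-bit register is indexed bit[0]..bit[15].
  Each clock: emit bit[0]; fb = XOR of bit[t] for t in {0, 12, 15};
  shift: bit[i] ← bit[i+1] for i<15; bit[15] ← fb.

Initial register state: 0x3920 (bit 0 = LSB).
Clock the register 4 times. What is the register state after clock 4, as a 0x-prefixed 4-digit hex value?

reg_0 = 0x3920
clock 1: out=0, reg = 0x9C90
clock 2: out=0, reg = 0x4E48
clock 3: out=0, reg = 0x2724
clock 4: out=0, reg = 0x1392

0x1392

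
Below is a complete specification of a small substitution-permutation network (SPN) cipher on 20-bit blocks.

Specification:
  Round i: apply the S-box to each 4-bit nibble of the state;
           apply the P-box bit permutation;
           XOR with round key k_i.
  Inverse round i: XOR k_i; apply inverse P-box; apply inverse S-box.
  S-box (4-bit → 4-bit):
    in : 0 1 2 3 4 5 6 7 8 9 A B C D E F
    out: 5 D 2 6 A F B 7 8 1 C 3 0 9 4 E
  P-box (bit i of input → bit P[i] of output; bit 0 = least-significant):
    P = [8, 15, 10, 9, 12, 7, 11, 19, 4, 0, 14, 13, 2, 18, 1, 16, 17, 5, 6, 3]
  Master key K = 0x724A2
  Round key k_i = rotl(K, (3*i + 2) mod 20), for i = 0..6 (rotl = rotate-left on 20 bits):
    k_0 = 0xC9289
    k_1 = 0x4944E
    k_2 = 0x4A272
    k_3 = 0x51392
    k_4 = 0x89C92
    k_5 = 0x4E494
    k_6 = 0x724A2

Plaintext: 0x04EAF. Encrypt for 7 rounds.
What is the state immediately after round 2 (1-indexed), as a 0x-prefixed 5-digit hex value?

s_0 = plaintext = 0x04EAF
s_1 = Round(s_0, k_0) = 0x35CC9
s_2 = Round(s_1, k_1) = 0x19528
s_3 = Round(s_2, k_2) = 0x6C0AF
s_4 = Round(s_3, k_3) = 0xFDDAA
s_5 = Round(s_4, k_4) = 0x1B2EE
s_6 = Round(s_5, k_5) = 0x2E8D9
s_7 = Round(s_6, k_6) = 0xF1580

0x19528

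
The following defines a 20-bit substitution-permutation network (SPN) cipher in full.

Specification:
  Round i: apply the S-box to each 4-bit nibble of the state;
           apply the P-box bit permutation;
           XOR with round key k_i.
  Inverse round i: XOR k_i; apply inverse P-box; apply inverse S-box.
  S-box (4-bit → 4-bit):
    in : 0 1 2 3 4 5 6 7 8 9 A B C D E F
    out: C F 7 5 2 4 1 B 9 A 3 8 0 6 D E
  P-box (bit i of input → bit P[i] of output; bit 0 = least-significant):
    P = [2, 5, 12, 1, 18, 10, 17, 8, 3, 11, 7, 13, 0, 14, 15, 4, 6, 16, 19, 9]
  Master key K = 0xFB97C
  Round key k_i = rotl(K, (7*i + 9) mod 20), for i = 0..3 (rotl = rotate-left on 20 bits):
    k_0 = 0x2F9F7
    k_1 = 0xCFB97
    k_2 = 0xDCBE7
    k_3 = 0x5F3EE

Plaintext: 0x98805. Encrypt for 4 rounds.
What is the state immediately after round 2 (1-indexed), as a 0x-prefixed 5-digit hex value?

s_0 = plaintext = 0x98805
s_1 = Round(s_0, k_0) = 0x1CAEE
s_2 = Round(s_1, k_1) = 0x3E0D9
s_3 = Round(s_2, k_2) = 0x76F14
s_4 = Round(s_3, k_3) = 0x2DC0F

0x3E0D9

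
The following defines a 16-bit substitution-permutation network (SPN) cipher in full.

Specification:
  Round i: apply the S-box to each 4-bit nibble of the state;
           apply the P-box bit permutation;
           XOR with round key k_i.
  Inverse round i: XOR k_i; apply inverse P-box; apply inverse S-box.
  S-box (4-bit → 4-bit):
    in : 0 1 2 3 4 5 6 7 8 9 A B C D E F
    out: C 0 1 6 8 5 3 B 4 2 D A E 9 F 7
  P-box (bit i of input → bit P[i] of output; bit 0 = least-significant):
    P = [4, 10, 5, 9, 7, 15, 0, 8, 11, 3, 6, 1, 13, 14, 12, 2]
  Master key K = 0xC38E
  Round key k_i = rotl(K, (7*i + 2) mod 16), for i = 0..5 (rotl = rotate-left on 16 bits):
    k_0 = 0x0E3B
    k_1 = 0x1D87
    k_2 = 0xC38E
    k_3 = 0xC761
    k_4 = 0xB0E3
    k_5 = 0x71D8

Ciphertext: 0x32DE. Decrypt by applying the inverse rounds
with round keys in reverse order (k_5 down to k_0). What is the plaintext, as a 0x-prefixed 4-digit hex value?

s_0 = ciphertext = 0x32DE
s_1 = InvRound(s_0, k_5) = 0xB444
s_2 = InvRound(s_1, k_4) = 0x4453
s_3 = InvRound(s_2, k_3) = 0x14BA
s_4 = InvRound(s_3, k_2) = 0xC1BE
s_5 = InvRound(s_4, k_1) = 0x363F
s_6 = InvRound(s_5, k_0) = 0xA211

0xA211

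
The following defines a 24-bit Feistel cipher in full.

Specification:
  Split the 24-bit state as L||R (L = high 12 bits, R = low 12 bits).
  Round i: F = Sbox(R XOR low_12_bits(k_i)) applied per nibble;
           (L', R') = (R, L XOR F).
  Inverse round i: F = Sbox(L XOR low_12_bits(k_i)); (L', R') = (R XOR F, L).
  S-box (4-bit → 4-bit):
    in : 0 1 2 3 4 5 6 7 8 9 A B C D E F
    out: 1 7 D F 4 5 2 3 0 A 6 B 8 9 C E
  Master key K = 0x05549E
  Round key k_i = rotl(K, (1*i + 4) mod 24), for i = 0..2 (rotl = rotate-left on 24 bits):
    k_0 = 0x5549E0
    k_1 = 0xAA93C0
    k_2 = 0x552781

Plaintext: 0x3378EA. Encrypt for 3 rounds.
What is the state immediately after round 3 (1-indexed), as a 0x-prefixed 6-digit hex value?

0xB2DC49

s_0 = plaintext = 0x3378EA
s_1 = Round(s_0, k_0) = 0x8EA421
s_2 = Round(s_1, k_1) = 0x421B2D
s_3 = Round(s_2, k_2) = 0xB2DC49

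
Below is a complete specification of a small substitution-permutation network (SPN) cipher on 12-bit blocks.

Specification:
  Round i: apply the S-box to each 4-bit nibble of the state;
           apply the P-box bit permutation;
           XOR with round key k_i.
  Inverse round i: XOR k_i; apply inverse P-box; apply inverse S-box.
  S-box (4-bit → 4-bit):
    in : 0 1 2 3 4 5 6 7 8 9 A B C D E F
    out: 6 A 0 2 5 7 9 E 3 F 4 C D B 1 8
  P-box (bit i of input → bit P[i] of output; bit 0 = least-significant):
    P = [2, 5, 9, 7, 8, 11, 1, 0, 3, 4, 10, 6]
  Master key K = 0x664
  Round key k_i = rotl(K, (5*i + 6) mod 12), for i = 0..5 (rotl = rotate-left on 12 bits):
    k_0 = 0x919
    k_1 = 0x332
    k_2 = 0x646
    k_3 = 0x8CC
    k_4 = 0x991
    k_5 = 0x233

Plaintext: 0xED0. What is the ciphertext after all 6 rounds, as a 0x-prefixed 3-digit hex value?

s_0 = plaintext = 0xED0
s_1 = Round(s_0, k_0) = 0x230
s_2 = Round(s_1, k_1) = 0x912
s_3 = Round(s_2, k_2) = 0xA1F
s_4 = Round(s_3, k_3) = 0x44D
s_5 = Round(s_4, k_4) = 0xC3F
s_6 = Round(s_5, k_5) = 0xEFB

0xEFB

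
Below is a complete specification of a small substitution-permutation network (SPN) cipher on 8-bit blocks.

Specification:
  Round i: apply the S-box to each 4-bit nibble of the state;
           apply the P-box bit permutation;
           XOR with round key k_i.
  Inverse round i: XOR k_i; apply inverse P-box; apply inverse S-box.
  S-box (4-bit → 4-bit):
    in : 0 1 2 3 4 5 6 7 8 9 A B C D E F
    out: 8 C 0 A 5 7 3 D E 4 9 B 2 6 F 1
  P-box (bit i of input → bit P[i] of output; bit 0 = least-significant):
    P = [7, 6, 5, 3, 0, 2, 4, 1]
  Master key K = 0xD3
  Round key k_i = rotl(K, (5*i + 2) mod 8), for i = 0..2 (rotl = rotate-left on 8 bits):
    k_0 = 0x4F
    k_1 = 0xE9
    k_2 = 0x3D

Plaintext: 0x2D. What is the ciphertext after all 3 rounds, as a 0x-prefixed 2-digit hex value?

s_0 = plaintext = 0x2D
s_1 = Round(s_0, k_0) = 0x2F
s_2 = Round(s_1, k_1) = 0x69
s_3 = Round(s_2, k_2) = 0x18

0x18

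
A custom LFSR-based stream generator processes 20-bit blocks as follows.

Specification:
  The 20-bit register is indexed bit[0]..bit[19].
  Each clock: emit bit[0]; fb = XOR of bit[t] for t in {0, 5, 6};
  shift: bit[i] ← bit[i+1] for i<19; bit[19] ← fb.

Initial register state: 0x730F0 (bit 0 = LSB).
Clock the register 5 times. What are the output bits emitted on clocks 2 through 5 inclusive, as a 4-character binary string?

reg_0 = 0x730F0
clock 1: out=0, reg = 0x39878
clock 2: out=0, reg = 0x1CC3C
clock 3: out=0, reg = 0x8E61E
clock 4: out=0, reg = 0x4730F
clock 5: out=1, reg = 0xA3987

0001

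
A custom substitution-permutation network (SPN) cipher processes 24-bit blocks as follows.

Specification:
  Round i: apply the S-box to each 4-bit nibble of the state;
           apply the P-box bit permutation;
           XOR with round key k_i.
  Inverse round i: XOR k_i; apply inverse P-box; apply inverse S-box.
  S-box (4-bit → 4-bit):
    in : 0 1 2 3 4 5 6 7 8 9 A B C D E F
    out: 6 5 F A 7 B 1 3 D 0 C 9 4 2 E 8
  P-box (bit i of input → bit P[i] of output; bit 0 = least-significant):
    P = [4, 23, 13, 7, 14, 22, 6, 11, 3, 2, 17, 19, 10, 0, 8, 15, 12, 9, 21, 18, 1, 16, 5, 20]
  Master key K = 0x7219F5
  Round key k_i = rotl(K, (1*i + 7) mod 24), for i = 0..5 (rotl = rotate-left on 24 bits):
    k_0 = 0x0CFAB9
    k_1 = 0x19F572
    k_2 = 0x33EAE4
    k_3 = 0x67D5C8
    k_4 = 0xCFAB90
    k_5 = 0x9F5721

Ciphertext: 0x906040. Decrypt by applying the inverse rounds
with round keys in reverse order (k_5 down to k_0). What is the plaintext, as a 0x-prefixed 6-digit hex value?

s_0 = ciphertext = 0x906040
s_1 = InvRound(s_0, k_5) = 0x054ACC
s_2 = InvRound(s_1, k_4) = 0x99A244
s_3 = InvRound(s_2, k_3) = 0xF2127E
s_4 = InvRound(s_3, k_2) = 0x76F652
s_5 = InvRound(s_4, k_1) = 0x0ECAD9
s_6 = InvRound(s_5, k_0) = 0xC69CCC

0xC69CCC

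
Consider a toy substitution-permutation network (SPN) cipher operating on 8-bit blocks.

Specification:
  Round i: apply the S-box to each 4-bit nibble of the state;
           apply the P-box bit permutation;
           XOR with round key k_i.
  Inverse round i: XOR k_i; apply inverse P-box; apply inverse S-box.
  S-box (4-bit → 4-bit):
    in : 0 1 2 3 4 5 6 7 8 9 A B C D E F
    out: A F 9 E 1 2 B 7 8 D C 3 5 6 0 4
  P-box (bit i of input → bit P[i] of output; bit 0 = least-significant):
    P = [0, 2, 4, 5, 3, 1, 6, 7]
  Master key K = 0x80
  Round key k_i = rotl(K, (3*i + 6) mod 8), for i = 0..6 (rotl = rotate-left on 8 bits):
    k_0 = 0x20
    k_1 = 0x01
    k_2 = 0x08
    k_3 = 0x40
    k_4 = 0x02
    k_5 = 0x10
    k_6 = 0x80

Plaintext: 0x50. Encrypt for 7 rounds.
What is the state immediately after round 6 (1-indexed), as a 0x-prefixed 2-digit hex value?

s_0 = plaintext = 0x50
s_1 = Round(s_0, k_0) = 0x06
s_2 = Round(s_1, k_1) = 0xA6
s_3 = Round(s_2, k_2) = 0xED
s_4 = Round(s_3, k_3) = 0x54
s_5 = Round(s_4, k_4) = 0x01
s_6 = Round(s_5, k_5) = 0xA7
s_7 = Round(s_6, k_6) = 0x55

0xA7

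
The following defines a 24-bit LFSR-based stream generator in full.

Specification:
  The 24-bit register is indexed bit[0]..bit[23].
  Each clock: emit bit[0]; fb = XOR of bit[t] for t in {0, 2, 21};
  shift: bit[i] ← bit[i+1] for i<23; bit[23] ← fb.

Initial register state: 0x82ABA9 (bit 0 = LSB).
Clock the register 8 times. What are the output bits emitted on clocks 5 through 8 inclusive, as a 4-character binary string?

reg_0 = 0x82ABA9
clock 1: out=1, reg = 0xC155D4
clock 2: out=0, reg = 0xE0AAEA
clock 3: out=0, reg = 0xF05575
clock 4: out=1, reg = 0xF82ABA
clock 5: out=0, reg = 0xFC155D
clock 6: out=1, reg = 0xFE0AAE
clock 7: out=0, reg = 0x7F0557
clock 8: out=1, reg = 0xBF82AB

0101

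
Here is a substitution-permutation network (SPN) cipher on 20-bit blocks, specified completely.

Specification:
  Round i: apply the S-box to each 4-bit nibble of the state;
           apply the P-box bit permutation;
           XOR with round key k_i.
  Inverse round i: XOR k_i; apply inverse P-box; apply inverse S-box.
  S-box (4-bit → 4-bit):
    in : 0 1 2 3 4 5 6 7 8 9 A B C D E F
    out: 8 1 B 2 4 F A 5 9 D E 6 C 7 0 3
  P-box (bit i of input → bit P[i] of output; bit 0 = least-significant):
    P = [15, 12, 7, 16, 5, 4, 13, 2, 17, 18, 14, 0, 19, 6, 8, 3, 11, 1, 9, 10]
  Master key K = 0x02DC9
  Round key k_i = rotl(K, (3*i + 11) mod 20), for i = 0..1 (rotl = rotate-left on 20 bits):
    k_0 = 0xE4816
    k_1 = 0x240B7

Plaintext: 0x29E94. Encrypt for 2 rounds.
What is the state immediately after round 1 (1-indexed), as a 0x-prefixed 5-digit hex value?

s_0 = plaintext = 0x29E94
s_1 = Round(s_0, k_0) = 0x665B8
s_2 = Round(s_1, k_1) = 0x5A4EC

0x665B8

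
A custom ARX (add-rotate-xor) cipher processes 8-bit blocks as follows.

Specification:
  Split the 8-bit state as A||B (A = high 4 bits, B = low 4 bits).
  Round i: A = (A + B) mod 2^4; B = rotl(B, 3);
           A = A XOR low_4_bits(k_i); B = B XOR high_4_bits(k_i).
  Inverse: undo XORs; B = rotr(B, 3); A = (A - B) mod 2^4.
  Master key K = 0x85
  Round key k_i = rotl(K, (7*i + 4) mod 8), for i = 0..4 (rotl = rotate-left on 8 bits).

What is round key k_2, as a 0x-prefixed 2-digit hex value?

0x16

K = 0x85
k_0 = rotl(K, (7*0+4) mod 8) = rotl(K, 4) = 0x58
k_1 = rotl(K, (7*1+4) mod 8) = rotl(K, 3) = 0x2C
k_2 = rotl(K, (7*2+4) mod 8) = rotl(K, 2) = 0x16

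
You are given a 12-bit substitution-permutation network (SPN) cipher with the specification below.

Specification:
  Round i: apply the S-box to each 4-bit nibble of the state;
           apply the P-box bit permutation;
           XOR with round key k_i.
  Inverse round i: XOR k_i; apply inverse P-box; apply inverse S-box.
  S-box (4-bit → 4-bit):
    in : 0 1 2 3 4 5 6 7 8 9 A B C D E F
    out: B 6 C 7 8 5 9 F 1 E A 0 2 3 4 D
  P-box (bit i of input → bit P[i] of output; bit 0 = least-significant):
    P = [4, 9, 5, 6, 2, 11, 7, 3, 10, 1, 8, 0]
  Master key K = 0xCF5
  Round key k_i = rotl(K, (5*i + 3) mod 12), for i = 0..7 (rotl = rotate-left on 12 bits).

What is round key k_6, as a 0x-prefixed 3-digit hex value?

K = 0xCF5
k_0 = rotl(K, (5*0+3) mod 12) = rotl(K, 3) = 0x7AE
k_1 = rotl(K, (5*1+3) mod 12) = rotl(K, 8) = 0x5CF
k_2 = rotl(K, (5*2+3) mod 12) = rotl(K, 1) = 0x9EB
k_3 = rotl(K, (5*3+3) mod 12) = rotl(K, 6) = 0xD73
k_4 = rotl(K, (5*4+3) mod 12) = rotl(K, 11) = 0xE7A
k_5 = rotl(K, (5*5+3) mod 12) = rotl(K, 4) = 0xF5C
k_6 = rotl(K, (5*6+3) mod 12) = rotl(K, 9) = 0xB9E

0xB9E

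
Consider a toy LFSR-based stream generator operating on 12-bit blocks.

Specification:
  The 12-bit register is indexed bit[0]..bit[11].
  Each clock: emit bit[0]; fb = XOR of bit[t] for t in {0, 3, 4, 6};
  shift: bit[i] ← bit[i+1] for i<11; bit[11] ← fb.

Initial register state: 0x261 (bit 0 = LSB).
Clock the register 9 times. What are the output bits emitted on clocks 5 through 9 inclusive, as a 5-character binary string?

01100

reg_0 = 0x261
clock 1: out=1, reg = 0x130
clock 2: out=0, reg = 0x898
clock 3: out=0, reg = 0x44C
clock 4: out=0, reg = 0x226
clock 5: out=0, reg = 0x113
clock 6: out=1, reg = 0x089
clock 7: out=1, reg = 0x044
clock 8: out=0, reg = 0x822
clock 9: out=0, reg = 0x411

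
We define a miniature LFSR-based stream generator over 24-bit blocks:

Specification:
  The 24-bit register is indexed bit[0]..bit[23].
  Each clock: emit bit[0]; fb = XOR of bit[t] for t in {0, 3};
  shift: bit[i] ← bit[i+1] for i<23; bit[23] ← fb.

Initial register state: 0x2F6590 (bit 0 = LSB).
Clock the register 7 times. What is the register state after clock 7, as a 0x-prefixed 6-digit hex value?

reg_0 = 0x2F6590
clock 1: out=0, reg = 0x17B2C8
clock 2: out=0, reg = 0x8BD964
clock 3: out=0, reg = 0x45ECB2
clock 4: out=0, reg = 0x22F659
clock 5: out=1, reg = 0x117B2C
clock 6: out=0, reg = 0x88BD96
clock 7: out=0, reg = 0x445ECB

0x445ECB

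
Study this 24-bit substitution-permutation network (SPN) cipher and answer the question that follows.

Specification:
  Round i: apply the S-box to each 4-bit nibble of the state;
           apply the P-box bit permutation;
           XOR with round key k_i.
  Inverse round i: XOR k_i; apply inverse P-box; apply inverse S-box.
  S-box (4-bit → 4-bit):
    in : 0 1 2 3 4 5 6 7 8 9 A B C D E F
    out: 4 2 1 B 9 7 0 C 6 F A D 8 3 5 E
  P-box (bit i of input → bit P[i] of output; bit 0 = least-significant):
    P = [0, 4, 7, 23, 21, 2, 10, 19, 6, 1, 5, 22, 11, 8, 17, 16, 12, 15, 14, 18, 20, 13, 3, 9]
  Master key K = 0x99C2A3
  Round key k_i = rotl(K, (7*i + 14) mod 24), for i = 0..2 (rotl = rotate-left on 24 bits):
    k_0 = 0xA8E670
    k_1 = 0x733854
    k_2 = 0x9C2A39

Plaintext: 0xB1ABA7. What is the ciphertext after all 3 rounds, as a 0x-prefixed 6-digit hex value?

s_0 = plaintext = 0xB1ABA7
s_1 = Round(s_0, k_0) = 0x71659C
s_2 = Round(s_1, k_1) = 0xDBBE3A
s_3 = Round(s_2, k_2) = 0x23524D

0x23524D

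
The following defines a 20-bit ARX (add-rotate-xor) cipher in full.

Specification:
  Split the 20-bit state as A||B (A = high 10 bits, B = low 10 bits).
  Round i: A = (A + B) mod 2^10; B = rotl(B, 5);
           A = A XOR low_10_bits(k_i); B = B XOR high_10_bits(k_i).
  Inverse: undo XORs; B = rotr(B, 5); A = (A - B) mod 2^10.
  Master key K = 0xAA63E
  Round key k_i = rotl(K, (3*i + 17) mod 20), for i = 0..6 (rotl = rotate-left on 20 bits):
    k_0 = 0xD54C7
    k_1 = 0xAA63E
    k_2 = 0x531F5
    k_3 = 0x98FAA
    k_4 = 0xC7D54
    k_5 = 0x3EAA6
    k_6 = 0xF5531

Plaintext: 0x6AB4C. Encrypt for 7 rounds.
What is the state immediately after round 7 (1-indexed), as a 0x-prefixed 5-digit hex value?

s_0 = plaintext = 0x6AB4C
s_1 = Round(s_0, k_0) = 0x0C6CF
s_2 = Round(s_1, k_1) = 0x4FB5F
s_3 = Round(s_2, k_2) = 0x5A2B6
s_4 = Round(s_3, k_3) = 0xED0B6
s_5 = Round(s_4, k_4) = 0x4F9DA
s_6 = Round(s_5, k_5) = 0x6FBB4
s_7 = Round(s_6, k_6) = 0x10D48

0x10D48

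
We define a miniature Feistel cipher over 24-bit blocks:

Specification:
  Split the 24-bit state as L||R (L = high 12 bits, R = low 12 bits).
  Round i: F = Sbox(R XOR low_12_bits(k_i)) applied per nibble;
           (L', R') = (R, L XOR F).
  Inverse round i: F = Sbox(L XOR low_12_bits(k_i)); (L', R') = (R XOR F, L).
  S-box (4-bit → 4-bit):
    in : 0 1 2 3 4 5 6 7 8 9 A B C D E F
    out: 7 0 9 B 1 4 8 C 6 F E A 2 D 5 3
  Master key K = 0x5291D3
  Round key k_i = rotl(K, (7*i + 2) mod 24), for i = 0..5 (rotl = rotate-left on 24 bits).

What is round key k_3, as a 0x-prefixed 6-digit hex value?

K = 0x5291D3
k_0 = rotl(K, (7*0+2) mod 24) = rotl(K, 2) = 0x4A474D
k_1 = rotl(K, (7*1+2) mod 24) = rotl(K, 9) = 0x23A6A5
k_2 = rotl(K, (7*2+2) mod 24) = rotl(K, 16) = 0xD35291
k_3 = rotl(K, (7*3+2) mod 24) = rotl(K, 23) = 0xA948E9

0xA948E9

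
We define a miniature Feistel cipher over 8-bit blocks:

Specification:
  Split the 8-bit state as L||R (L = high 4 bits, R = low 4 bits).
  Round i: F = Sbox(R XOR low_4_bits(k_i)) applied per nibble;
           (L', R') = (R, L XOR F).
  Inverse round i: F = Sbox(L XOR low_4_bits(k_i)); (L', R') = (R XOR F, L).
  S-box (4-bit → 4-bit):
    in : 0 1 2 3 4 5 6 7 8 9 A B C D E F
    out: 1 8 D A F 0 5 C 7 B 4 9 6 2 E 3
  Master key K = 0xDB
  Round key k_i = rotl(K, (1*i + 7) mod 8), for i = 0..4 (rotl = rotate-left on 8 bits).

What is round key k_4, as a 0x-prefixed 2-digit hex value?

0xDE

K = 0xDB
k_0 = rotl(K, (1*0+7) mod 8) = rotl(K, 7) = 0xED
k_1 = rotl(K, (1*1+7) mod 8) = rotl(K, 0) = 0xDB
k_2 = rotl(K, (1*2+7) mod 8) = rotl(K, 1) = 0xB7
k_3 = rotl(K, (1*3+7) mod 8) = rotl(K, 2) = 0x6F
k_4 = rotl(K, (1*4+7) mod 8) = rotl(K, 3) = 0xDE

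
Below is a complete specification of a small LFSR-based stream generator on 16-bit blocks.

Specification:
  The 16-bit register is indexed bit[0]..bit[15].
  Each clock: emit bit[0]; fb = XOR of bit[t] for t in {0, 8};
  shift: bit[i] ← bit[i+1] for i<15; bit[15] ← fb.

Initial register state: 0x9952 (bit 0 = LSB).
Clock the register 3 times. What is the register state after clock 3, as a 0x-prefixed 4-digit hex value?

0x732A

reg_0 = 0x9952
clock 1: out=0, reg = 0xCCA9
clock 2: out=1, reg = 0xE654
clock 3: out=0, reg = 0x732A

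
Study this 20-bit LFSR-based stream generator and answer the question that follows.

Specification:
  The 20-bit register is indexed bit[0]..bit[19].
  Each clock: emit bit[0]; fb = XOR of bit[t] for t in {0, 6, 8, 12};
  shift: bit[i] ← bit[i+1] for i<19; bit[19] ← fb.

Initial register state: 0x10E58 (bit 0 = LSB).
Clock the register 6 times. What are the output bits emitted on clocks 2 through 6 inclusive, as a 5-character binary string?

00110

reg_0 = 0x10E58
clock 1: out=0, reg = 0x8872C
clock 2: out=0, reg = 0xC4396
clock 3: out=0, reg = 0xE21CB
clock 4: out=1, reg = 0xF10E5
clock 5: out=1, reg = 0xF8872
clock 6: out=0, reg = 0xFC439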